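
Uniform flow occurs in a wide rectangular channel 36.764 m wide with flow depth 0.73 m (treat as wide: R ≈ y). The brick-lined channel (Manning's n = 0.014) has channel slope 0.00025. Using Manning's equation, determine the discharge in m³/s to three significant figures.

A = b·y = 36.764 × 0.73 = 26.84 m²
Wide channel: R ≈ y = 0.73 m
Q = (1/n)·A·R^(2/3)·S^(1/2) = (1/0.014) × 26.84 × 0.7300^(2/3) × 0.00025^(1/2) = 24.57 m³/s

24.6 m³/s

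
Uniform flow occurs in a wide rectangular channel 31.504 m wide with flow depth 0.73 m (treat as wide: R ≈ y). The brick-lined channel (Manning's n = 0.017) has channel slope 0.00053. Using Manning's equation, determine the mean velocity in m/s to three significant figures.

A = b·y = 31.504 × 0.73 = 23.00 m²
Wide channel: R ≈ y = 0.73 m
Q = (1/n)·A·R^(2/3)·S^(1/2) = (1/0.017) × 23.00 × 0.7300^(2/3) × 0.00053^(1/2) = 25.25 m³/s
V = Q/A = 25.25/23.00 = 1.098 m/s

1.10 m/s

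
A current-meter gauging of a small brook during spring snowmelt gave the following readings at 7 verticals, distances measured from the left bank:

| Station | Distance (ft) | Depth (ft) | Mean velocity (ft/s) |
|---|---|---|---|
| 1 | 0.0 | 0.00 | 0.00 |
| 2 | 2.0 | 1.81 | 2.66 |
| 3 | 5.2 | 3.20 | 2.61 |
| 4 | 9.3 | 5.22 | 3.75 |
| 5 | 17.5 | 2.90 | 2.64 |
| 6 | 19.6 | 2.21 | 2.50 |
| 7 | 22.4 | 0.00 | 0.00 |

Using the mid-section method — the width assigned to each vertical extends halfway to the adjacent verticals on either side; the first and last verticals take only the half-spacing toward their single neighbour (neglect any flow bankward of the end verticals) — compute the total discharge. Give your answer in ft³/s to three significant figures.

216 ft³/s

w_2 = (5.2 − 0.0)/2 = 2.6 ft; q_2 = 2.66 × 1.81 × 2.6 = 12.52 ft³/s
w_3 = (9.3 − 2.0)/2 = 3.65 ft; q_3 = 2.61 × 3.20 × 3.65 = 30.48 ft³/s
w_4 = (17.5 − 5.2)/2 = 6.15 ft; q_4 = 3.75 × 5.22 × 6.15 = 120.4 ft³/s
w_5 = (19.6 − 9.3)/2 = 5.15 ft; q_5 = 2.64 × 2.90 × 5.15 = 39.43 ft³/s
w_6 = (22.4 − 17.5)/2 = 2.45 ft; q_6 = 2.50 × 2.21 × 2.45 = 13.54 ft³/s
Stations 1, 7 contribute zero (depth or velocity is 0).
Q = Σ qᵢ = 216.4 ft³/s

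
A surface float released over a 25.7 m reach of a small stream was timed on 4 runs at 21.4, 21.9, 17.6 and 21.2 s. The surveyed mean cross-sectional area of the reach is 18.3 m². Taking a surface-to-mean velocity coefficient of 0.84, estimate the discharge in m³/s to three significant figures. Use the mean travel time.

19.2 m³/s

t̄ = (21.4 + 21.9 + 17.6 + 21.2) / 4 = 20.525 s
v_surface = L / t̄ = 25.7 / 20.525 = 1.252 m/s
v_mean = 0.84 × 1.252 = 1.052 m/s
Q = A × v_mean = 18.3 × 1.052 = 19.25 m³/s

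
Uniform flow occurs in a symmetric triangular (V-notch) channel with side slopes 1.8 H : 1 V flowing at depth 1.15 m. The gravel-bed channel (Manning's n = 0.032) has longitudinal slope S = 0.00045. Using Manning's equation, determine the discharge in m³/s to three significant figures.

A = z·y² = 1.8×1.15² = 2.381 m²
P = 2y√(1+z²) = 2×1.15×√(1+1.8²) = 4.736 m
R = A/P = 2.381/4.736 = 0.5026 m
Q = (1/n)·A·R^(2/3)·S^(1/2) = (1/0.032) × 2.381 × 0.5026^(2/3) × 0.00045^(1/2) = 0.9976 m³/s

0.998 m³/s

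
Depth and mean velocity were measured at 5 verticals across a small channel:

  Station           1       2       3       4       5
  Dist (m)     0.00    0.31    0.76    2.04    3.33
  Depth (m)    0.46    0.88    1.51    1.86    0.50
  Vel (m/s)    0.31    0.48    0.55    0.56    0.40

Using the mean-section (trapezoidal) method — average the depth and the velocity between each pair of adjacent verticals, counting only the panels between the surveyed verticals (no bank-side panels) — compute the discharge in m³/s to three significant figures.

2.29 m³/s

Panel 1-2: Δb = 0.31 m, d̄ = (0.46+0.88)/2 = 0.67, v̄ = (0.31+0.48)/2 = 0.395 → q = 0.31×0.67×0.395 = 0.08204 m³/s
Panel 2-3: Δb = 0.45 m, d̄ = (0.88+1.51)/2 = 1.195, v̄ = (0.48+0.55)/2 = 0.515 → q = 0.45×1.195×0.515 = 0.2769 m³/s
Panel 3-4: Δb = 1.28 m, d̄ = (1.51+1.86)/2 = 1.685, v̄ = (0.55+0.56)/2 = 0.555 → q = 1.28×1.685×0.555 = 1.197 m³/s
Panel 4-5: Δb = 1.29 m, d̄ = (1.86+0.50)/2 = 1.18, v̄ = (0.56+0.40)/2 = 0.48 → q = 1.29×1.18×0.48 = 0.7307 m³/s
Q = Σ q = 2.287 m³/s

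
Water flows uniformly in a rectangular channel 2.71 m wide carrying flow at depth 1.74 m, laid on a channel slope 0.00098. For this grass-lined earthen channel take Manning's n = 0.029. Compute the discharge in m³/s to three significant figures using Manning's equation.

4.25 m³/s

A = b·y = 2.71 × 1.74 = 4.715 m²
P = b + 2y = 2.71 + 2×1.74 = 6.190 m
R = A/P = 4.715/6.190 = 0.7618 m
Q = (1/n)·A·R^(2/3)·S^(1/2) = (1/0.029) × 4.715 × 0.7618^(2/3) × 0.00098^(1/2) = 4.246 m³/s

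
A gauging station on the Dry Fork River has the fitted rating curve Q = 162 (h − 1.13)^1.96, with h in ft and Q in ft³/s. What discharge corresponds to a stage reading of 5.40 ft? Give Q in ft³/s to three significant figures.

2790 ft³/s

Q = 162 × (5.40 − 1.13)^1.96 = 162 × 4.27^1.96 = 2787 ft³/s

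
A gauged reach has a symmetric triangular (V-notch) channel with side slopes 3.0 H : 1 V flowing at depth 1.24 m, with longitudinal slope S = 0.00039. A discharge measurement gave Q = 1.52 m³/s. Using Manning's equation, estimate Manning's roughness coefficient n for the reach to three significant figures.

0.0421

A = z·y² = 3.0×1.24² = 4.613 m²
P = 2y√(1+z²) = 2×1.24×√(1+3.0²) = 7.842 m
R = A/P = 4.613/7.842 = 0.5882 m
n = (1/Q)·A·R^(2/3)·S^(1/2) = (1/1.52) × 4.613 × 0.7020 × 0.01975 = 0.04207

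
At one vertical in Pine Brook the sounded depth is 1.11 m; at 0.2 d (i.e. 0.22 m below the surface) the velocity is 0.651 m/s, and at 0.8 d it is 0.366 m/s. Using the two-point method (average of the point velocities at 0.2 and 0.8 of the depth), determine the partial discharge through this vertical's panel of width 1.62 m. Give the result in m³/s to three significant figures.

0.914 m³/s

v̄ = (0.651 + 0.366) / 2 = 0.5085 m/s
q = v̄ × d × w = 0.5085 × 1.11 × 1.62 = 0.9144 m³/s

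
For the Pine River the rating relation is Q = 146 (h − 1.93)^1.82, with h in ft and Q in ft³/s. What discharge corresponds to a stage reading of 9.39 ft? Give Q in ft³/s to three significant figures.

5660 ft³/s

Q = 146 × (9.39 − 1.93)^1.82 = 146 × 7.46^1.82 = 5659 ft³/s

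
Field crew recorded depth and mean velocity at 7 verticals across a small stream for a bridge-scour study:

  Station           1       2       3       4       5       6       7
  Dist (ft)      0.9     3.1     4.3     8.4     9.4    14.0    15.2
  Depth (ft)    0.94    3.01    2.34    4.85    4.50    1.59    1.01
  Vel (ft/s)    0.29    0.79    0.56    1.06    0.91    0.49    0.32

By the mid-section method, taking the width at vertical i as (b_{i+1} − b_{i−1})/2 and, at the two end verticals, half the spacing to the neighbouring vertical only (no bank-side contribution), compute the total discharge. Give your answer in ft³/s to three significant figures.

w_1 = (3.1 − 0.9)/2 = 1.1 ft; q_1 = 0.29 × 0.94 × 1.1 = 0.2999 ft³/s
w_2 = (4.3 − 0.9)/2 = 1.7 ft; q_2 = 0.79 × 3.01 × 1.7 = 4.042 ft³/s
w_3 = (8.4 − 3.1)/2 = 2.65 ft; q_3 = 0.56 × 2.34 × 2.65 = 3.473 ft³/s
w_4 = (9.4 − 4.3)/2 = 2.55 ft; q_4 = 1.06 × 4.85 × 2.55 = 13.11 ft³/s
w_5 = (14.0 − 8.4)/2 = 2.8 ft; q_5 = 0.91 × 4.50 × 2.8 = 11.47 ft³/s
w_6 = (15.2 − 9.4)/2 = 2.9 ft; q_6 = 0.49 × 1.59 × 2.9 = 2.259 ft³/s
w_7 = (15.2 − 14.0)/2 = 0.6 ft; q_7 = 0.32 × 1.01 × 0.6 = 0.1939 ft³/s
Q = Σ qᵢ = 34.84 ft³/s

34.8 ft³/s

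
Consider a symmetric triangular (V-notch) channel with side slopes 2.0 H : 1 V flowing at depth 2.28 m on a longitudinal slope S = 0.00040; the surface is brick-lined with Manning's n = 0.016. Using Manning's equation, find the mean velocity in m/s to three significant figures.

1.27 m/s

A = z·y² = 2.0×2.28² = 10.40 m²
P = 2y√(1+z²) = 2×2.28×√(1+2.0²) = 10.20 m
R = A/P = 10.40/10.20 = 1.020 m
Q = (1/n)·A·R^(2/3)·S^(1/2) = (1/0.016) × 10.40 × 1.020^(2/3) × 0.00040^(1/2) = 13.17 m³/s
V = Q/A = 13.17/10.40 = 1.266 m/s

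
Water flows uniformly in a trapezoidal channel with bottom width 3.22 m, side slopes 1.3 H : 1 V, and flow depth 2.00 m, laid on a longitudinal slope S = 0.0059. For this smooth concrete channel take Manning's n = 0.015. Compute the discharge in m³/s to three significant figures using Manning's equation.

66.9 m³/s

A = (b + z·y)·y = (3.22 + 1.3×2.00)×2.00 = 11.64 m²
P = b + 2y√(1+z²) = 3.22 + 2×2.00×√(1+1.3²) = 9.780 m
R = A/P = 11.64/9.780 = 1.190 m
Q = (1/n)·A·R^(2/3)·S^(1/2) = (1/0.015) × 11.64 × 1.190^(2/3) × 0.0059^(1/2) = 66.94 m³/s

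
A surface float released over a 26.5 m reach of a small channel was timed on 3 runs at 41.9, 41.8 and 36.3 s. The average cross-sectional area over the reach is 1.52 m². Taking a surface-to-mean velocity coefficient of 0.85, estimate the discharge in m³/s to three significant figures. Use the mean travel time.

t̄ = (41.9 + 41.8 + 36.3) / 3 = 40 s
v_surface = L / t̄ = 26.5 / 40 = 0.6625 m/s
v_mean = 0.85 × 0.6625 = 0.5631 m/s
Q = A × v_mean = 1.52 × 0.5631 = 0.8560 m³/s

0.856 m³/s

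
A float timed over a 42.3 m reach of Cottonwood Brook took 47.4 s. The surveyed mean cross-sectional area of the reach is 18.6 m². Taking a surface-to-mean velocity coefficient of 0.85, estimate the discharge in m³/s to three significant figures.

14.1 m³/s

v_surface = L / t̄ = 42.3 / 47.4 = 0.8924 m/s
v_mean = 0.85 × 0.8924 = 0.7585 m/s
Q = A × v_mean = 18.6 × 0.7585 = 14.11 m³/s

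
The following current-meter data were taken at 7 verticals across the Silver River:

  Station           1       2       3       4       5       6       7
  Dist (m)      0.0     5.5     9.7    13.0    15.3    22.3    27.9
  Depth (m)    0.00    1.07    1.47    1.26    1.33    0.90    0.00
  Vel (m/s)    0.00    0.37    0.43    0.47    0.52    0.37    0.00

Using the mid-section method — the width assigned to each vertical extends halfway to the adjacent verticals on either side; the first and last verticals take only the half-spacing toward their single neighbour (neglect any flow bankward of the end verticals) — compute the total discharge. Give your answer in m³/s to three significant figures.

w_2 = (9.7 − 0.0)/2 = 4.85 m; q_2 = 0.37 × 1.07 × 4.85 = 1.920 m³/s
w_3 = (13.0 − 5.5)/2 = 3.75 m; q_3 = 0.43 × 1.47 × 3.75 = 2.370 m³/s
w_4 = (15.3 − 9.7)/2 = 2.8 m; q_4 = 0.47 × 1.26 × 2.8 = 1.658 m³/s
w_5 = (22.3 − 13.0)/2 = 4.65 m; q_5 = 0.52 × 1.33 × 4.65 = 3.216 m³/s
w_6 = (27.9 − 15.3)/2 = 6.3 m; q_6 = 0.37 × 0.90 × 6.3 = 2.098 m³/s
Stations 1, 7 contribute zero (depth or velocity is 0).
Q = Σ qᵢ = 11.26 m³/s

11.3 m³/s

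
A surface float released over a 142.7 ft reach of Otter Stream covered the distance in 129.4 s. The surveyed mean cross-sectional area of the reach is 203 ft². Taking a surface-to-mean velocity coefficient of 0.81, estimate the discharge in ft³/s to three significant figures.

181 ft³/s

v_surface = L / t̄ = 142.7 / 129.4 = 1.103 ft/s
v_mean = 0.81 × 1.103 = 0.8933 ft/s
Q = A × v_mean = 203 × 0.8933 = 181.3 ft³/s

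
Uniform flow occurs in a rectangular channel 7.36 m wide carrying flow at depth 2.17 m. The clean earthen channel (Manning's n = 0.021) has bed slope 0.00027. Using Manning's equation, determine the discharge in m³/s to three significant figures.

15.4 m³/s

A = b·y = 7.36 × 2.17 = 15.97 m²
P = b + 2y = 7.36 + 2×2.17 = 11.70 m
R = A/P = 15.97/11.70 = 1.365 m
Q = (1/n)·A·R^(2/3)·S^(1/2) = (1/0.021) × 15.97 × 1.365^(2/3) × 0.00027^(1/2) = 15.38 m³/s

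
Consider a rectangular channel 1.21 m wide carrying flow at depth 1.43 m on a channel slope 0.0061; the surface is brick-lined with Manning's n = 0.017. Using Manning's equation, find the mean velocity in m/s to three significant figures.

2.60 m/s

A = b·y = 1.21 × 1.43 = 1.730 m²
P = b + 2y = 1.21 + 2×1.43 = 4.070 m
R = A/P = 1.730/4.070 = 0.4251 m
Q = (1/n)·A·R^(2/3)·S^(1/2) = (1/0.017) × 1.730 × 0.4251^(2/3) × 0.0061^(1/2) = 4.495 m³/s
V = Q/A = 4.495/1.730 = 2.598 m/s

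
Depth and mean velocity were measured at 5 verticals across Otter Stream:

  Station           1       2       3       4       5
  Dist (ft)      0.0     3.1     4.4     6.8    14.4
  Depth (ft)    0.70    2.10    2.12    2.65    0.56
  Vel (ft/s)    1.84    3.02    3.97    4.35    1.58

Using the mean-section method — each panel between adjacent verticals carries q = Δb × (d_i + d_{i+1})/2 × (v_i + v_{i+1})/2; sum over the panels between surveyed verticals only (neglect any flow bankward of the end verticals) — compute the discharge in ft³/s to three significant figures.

80.1 ft³/s

Panel 1-2: Δb = 3.1 ft, d̄ = (0.70+2.10)/2 = 1.4, v̄ = (1.84+3.02)/2 = 2.43 → q = 3.1×1.4×2.43 = 10.55 ft³/s
Panel 2-3: Δb = 1.3 ft, d̄ = (2.10+2.12)/2 = 2.11, v̄ = (3.02+3.97)/2 = 3.495 → q = 1.3×2.11×3.495 = 9.587 ft³/s
Panel 3-4: Δb = 2.4 ft, d̄ = (2.12+2.65)/2 = 2.385, v̄ = (3.97+4.35)/2 = 4.16 → q = 2.4×2.385×4.16 = 23.81 ft³/s
Panel 4-5: Δb = 7.6 ft, d̄ = (2.65+0.56)/2 = 1.605, v̄ = (4.35+1.58)/2 = 2.965 → q = 7.6×1.605×2.965 = 36.17 ft³/s
Q = Σ q = 80.11 ft³/s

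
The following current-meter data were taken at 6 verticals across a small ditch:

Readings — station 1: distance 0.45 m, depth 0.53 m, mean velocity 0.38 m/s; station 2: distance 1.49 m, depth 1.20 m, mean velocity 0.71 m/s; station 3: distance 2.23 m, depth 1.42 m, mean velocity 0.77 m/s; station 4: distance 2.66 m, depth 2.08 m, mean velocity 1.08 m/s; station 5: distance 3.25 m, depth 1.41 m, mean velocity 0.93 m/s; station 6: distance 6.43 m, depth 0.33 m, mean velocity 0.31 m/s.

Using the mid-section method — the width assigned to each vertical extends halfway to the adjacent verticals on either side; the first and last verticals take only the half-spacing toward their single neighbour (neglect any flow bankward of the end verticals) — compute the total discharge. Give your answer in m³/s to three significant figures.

w_1 = (1.49 − 0.45)/2 = 0.52 m; q_1 = 0.38 × 0.53 × 0.52 = 0.1047 m³/s
w_2 = (2.23 − 0.45)/2 = 0.89 m; q_2 = 0.71 × 1.20 × 0.89 = 0.7583 m³/s
w_3 = (2.66 − 1.49)/2 = 0.585 m; q_3 = 0.77 × 1.42 × 0.585 = 0.6396 m³/s
w_4 = (3.25 − 2.23)/2 = 0.51 m; q_4 = 1.08 × 2.08 × 0.51 = 1.146 m³/s
w_5 = (6.43 − 2.66)/2 = 1.885 m; q_5 = 0.93 × 1.41 × 1.885 = 2.472 m³/s
w_6 = (6.43 − 3.25)/2 = 1.59 m; q_6 = 0.31 × 0.33 × 1.59 = 0.1627 m³/s
Q = Σ qᵢ = 5.283 m³/s

5.28 m³/s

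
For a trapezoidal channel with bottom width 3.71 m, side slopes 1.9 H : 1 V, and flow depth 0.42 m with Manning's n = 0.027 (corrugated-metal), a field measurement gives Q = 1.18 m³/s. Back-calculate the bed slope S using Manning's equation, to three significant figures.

A = (b + z·y)·y = (3.71 + 1.9×0.42)×0.42 = 1.893 m²
P = b + 2y√(1+z²) = 3.71 + 2×0.42×√(1+1.9²) = 5.514 m
R = A/P = 1.893/5.514 = 0.3434 m
S = (Q·n / (1·A·R^(2/3)))² = (1.18×0.027 / (1×1.893×0.4904))² = 0.001177

0.00118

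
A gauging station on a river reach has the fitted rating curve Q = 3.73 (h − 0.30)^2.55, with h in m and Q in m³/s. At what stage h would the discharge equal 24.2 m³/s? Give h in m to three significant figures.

2.38 m

h − h₀ = (Q/C)^(1/b) = (24.2/3.73)^(1/2.55) = 2.082 m
h = 0.30 + 2.082 = 2.382 m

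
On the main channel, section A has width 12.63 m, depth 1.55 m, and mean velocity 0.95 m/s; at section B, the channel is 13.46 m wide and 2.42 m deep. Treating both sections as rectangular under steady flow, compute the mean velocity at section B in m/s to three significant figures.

0.571 m/s

Q = A₁V₁ = (12.63×1.55) × 0.95 = 18.60 m³/s
A₂ = 13.46 × 2.42 = 32.57 m²
V₂ = Q/A₂ = 18.60/32.57 = 0.5710 m/s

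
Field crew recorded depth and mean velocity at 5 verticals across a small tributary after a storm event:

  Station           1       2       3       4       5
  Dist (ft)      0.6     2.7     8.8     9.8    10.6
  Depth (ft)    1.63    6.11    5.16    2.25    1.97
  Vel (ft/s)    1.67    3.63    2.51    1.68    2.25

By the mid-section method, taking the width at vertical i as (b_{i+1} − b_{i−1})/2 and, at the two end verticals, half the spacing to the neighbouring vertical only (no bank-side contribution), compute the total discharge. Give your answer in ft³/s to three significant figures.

w_1 = (2.7 − 0.6)/2 = 1.05 ft; q_1 = 1.67 × 1.63 × 1.05 = 2.858 ft³/s
w_2 = (8.8 − 0.6)/2 = 4.1 ft; q_2 = 3.63 × 6.11 × 4.1 = 90.94 ft³/s
w_3 = (9.8 − 2.7)/2 = 3.55 ft; q_3 = 2.51 × 5.16 × 3.55 = 45.98 ft³/s
w_4 = (10.6 − 8.8)/2 = 0.9 ft; q_4 = 1.68 × 2.25 × 0.9 = 3.402 ft³/s
w_5 = (10.6 − 9.8)/2 = 0.4 ft; q_5 = 2.25 × 1.97 × 0.4 = 1.773 ft³/s
Q = Σ qᵢ = 144.9 ft³/s

145 ft³/s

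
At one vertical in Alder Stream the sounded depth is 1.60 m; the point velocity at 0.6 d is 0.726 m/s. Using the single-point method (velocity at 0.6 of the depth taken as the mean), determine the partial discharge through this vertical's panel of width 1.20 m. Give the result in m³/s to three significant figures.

v̄ = v₀.₆ = 0.726 m/s
q = v̄ × d × w = 0.7260 × 1.60 × 1.20 = 1.394 m³/s

1.39 m³/s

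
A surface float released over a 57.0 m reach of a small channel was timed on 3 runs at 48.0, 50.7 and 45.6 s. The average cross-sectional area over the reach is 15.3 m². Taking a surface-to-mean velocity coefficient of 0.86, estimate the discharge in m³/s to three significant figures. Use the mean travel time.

15.6 m³/s

t̄ = (48.0 + 50.7 + 45.6) / 3 = 48.1 s
v_surface = L / t̄ = 57.0 / 48.1 = 1.185 m/s
v_mean = 0.86 × 1.185 = 1.019 m/s
Q = A × v_mean = 15.3 × 1.019 = 15.59 m³/s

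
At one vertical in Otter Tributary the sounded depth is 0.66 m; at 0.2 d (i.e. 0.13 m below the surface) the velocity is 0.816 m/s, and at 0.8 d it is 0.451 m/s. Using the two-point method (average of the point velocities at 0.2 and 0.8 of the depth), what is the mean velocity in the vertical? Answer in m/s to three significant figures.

v̄ = (0.816 + 0.451) / 2 = 0.6335 m/s

0.634 m/s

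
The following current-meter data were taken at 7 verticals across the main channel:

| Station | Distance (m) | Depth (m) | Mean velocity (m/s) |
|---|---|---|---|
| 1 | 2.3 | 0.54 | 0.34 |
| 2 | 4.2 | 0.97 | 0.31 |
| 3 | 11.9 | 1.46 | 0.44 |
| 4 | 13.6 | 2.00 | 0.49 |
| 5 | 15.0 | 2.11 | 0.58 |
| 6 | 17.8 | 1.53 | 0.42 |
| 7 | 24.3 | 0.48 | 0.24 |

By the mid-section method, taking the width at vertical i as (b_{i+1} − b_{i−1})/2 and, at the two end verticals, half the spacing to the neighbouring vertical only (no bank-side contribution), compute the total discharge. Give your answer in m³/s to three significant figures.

12.1 m³/s

w_1 = (4.2 − 2.3)/2 = 0.95 m; q_1 = 0.34 × 0.54 × 0.95 = 0.1744 m³/s
w_2 = (11.9 − 2.3)/2 = 4.8 m; q_2 = 0.31 × 0.97 × 4.8 = 1.443 m³/s
w_3 = (13.6 − 4.2)/2 = 4.7 m; q_3 = 0.44 × 1.46 × 4.7 = 3.019 m³/s
w_4 = (15.0 − 11.9)/2 = 1.55 m; q_4 = 0.49 × 2.00 × 1.55 = 1.519 m³/s
w_5 = (17.8 − 13.6)/2 = 2.1 m; q_5 = 0.58 × 2.11 × 2.1 = 2.570 m³/s
w_6 = (24.3 − 15.0)/2 = 4.65 m; q_6 = 0.42 × 1.53 × 4.65 = 2.988 m³/s
w_7 = (24.3 − 17.8)/2 = 3.25 m; q_7 = 0.24 × 0.48 × 3.25 = 0.3744 m³/s
Q = Σ qᵢ = 12.09 m³/s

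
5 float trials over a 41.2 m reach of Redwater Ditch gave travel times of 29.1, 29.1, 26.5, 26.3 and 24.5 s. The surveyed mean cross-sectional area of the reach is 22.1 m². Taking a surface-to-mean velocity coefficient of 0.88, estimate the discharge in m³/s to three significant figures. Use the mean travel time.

29.6 m³/s

t̄ = (29.1 + 29.1 + 26.5 + 26.3 + 24.5) / 5 = 27.1 s
v_surface = L / t̄ = 41.2 / 27.1 = 1.520 m/s
v_mean = 0.88 × 1.520 = 1.338 m/s
Q = A × v_mean = 22.1 × 1.338 = 29.57 m³/s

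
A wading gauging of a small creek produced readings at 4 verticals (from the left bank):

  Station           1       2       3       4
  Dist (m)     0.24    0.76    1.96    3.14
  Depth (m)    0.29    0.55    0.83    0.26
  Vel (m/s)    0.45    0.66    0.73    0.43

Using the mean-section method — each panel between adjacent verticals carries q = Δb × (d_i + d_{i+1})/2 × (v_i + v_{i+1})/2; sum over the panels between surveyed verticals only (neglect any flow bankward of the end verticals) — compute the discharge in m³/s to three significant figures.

Panel 1-2: Δb = 0.52 m, d̄ = (0.29+0.55)/2 = 0.42, v̄ = (0.45+0.66)/2 = 0.555 → q = 0.52×0.42×0.555 = 0.1212 m³/s
Panel 2-3: Δb = 1.2 m, d̄ = (0.55+0.83)/2 = 0.69, v̄ = (0.66+0.73)/2 = 0.695 → q = 1.2×0.69×0.695 = 0.5755 m³/s
Panel 3-4: Δb = 1.18 m, d̄ = (0.83+0.26)/2 = 0.545, v̄ = (0.73+0.43)/2 = 0.58 → q = 1.18×0.545×0.58 = 0.3730 m³/s
Q = Σ q = 1.070 m³/s

1.07 m³/s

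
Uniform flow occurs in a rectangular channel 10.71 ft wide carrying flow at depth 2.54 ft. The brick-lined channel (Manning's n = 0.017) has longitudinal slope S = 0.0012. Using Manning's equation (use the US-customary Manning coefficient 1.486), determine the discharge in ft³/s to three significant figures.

118 ft³/s

A = b·y = 10.71 × 2.54 = 27.20 ft²
P = b + 2y = 10.71 + 2×2.54 = 15.79 ft
R = A/P = 27.20/15.79 = 1.723 ft
Q = (1.486/n)·A·R^(2/3)·S^(1/2) = (1.486/0.017) × 27.20 × 1.723^(2/3) × 0.0012^(1/2) = 118.4 ft³/s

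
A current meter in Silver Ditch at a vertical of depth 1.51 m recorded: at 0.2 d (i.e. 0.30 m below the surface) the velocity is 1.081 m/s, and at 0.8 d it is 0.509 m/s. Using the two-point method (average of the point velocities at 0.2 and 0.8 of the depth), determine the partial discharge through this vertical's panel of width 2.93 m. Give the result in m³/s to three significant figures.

3.52 m³/s

v̄ = (1.081 + 0.509) / 2 = 0.7950 m/s
q = v̄ × d × w = 0.7950 × 1.51 × 2.93 = 3.517 m³/s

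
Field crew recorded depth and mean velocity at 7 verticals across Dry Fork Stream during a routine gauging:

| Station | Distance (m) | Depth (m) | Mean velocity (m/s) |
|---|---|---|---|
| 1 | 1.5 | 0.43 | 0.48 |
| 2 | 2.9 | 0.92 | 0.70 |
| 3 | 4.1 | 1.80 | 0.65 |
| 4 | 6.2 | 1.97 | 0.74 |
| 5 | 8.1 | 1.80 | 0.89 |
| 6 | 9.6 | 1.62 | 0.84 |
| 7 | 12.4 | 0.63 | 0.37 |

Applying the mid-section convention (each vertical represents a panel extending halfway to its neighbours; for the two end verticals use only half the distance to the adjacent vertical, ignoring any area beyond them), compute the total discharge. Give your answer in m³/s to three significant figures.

11.8 m³/s

w_1 = (2.9 − 1.5)/2 = 0.7 m; q_1 = 0.48 × 0.43 × 0.7 = 0.1445 m³/s
w_2 = (4.1 − 1.5)/2 = 1.3 m; q_2 = 0.70 × 0.92 × 1.3 = 0.8372 m³/s
w_3 = (6.2 − 2.9)/2 = 1.65 m; q_3 = 0.65 × 1.80 × 1.65 = 1.931 m³/s
w_4 = (8.1 − 4.1)/2 = 2 m; q_4 = 0.74 × 1.97 × 2 = 2.916 m³/s
w_5 = (9.6 − 6.2)/2 = 1.7 m; q_5 = 0.89 × 1.80 × 1.7 = 2.723 m³/s
w_6 = (12.4 − 8.1)/2 = 2.15 m; q_6 = 0.84 × 1.62 × 2.15 = 2.926 m³/s
w_7 = (12.4 − 9.6)/2 = 1.4 m; q_7 = 0.37 × 0.63 × 1.4 = 0.3263 m³/s
Q = Σ qᵢ = 11.80 m³/s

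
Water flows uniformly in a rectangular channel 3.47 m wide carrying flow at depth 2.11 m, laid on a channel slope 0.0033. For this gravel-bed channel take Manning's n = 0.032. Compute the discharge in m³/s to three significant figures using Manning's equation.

A = b·y = 3.47 × 2.11 = 7.322 m²
P = b + 2y = 3.47 + 2×2.11 = 7.690 m
R = A/P = 7.322/7.690 = 0.9521 m
Q = (1/n)·A·R^(2/3)·S^(1/2) = (1/0.032) × 7.322 × 0.9521^(2/3) × 0.0033^(1/2) = 12.72 m³/s

12.7 m³/s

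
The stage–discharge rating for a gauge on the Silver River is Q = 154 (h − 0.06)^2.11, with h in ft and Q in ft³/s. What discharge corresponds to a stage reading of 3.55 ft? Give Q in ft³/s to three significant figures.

2150 ft³/s

Q = 154 × (3.55 − 0.06)^2.11 = 154 × 3.49^2.11 = 2152 ft³/s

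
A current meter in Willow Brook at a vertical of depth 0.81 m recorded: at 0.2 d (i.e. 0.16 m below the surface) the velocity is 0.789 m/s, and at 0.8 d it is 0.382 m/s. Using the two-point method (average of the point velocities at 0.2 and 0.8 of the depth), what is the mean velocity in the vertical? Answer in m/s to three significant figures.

0.586 m/s

v̄ = (0.789 + 0.382) / 2 = 0.5855 m/s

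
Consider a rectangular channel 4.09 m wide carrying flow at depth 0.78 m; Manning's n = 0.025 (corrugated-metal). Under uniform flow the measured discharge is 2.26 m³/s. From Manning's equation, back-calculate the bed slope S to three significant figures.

A = b·y = 4.09 × 0.78 = 3.190 m²
P = b + 2y = 4.09 + 2×0.78 = 5.650 m
R = A/P = 3.190/5.650 = 0.5646 m
S = (Q·n / (1·A·R^(2/3)))² = (2.26×0.025 / (1×3.190×0.6831))² = 0.0006721

0.000672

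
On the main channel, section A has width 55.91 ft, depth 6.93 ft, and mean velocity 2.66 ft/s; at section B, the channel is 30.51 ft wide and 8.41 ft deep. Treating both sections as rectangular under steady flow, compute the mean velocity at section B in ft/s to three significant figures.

4.02 ft/s

Q = A₁V₁ = (55.91×6.93) × 2.66 = 1031 ft³/s
A₂ = 30.51 × 8.41 = 256.6 ft²
V₂ = Q/A₂ = 1031/256.6 = 4.017 ft/s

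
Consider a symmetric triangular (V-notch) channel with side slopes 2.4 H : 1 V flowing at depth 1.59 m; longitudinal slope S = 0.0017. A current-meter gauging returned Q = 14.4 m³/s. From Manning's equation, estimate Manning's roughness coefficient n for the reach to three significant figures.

0.0141

A = z·y² = 2.4×1.59² = 6.067 m²
P = 2y√(1+z²) = 2×1.59×√(1+2.4²) = 8.268 m
R = A/P = 6.067/8.268 = 0.7338 m
n = (1/Q)·A·R^(2/3)·S^(1/2) = (1/14.4) × 6.067 × 0.8136 × 0.04123 = 0.01413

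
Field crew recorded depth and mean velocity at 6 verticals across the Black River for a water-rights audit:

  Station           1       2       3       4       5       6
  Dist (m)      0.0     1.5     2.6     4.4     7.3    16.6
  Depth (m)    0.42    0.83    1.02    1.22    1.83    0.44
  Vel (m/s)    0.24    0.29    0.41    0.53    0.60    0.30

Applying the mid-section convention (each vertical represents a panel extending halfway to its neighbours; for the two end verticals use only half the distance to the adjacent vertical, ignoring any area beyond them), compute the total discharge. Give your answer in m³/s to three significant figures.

9.83 m³/s

w_1 = (1.5 − 0.0)/2 = 0.75 m; q_1 = 0.24 × 0.42 × 0.75 = 0.07560 m³/s
w_2 = (2.6 − 0.0)/2 = 1.3 m; q_2 = 0.29 × 0.83 × 1.3 = 0.3129 m³/s
w_3 = (4.4 − 1.5)/2 = 1.45 m; q_3 = 0.41 × 1.02 × 1.45 = 0.6064 m³/s
w_4 = (7.3 − 2.6)/2 = 2.35 m; q_4 = 0.53 × 1.22 × 2.35 = 1.520 m³/s
w_5 = (16.6 − 4.4)/2 = 6.1 m; q_5 = 0.60 × 1.83 × 6.1 = 6.698 m³/s
w_6 = (16.6 − 7.3)/2 = 4.65 m; q_6 = 0.30 × 0.44 × 4.65 = 0.6138 m³/s
Q = Σ qᵢ = 9.826 m³/s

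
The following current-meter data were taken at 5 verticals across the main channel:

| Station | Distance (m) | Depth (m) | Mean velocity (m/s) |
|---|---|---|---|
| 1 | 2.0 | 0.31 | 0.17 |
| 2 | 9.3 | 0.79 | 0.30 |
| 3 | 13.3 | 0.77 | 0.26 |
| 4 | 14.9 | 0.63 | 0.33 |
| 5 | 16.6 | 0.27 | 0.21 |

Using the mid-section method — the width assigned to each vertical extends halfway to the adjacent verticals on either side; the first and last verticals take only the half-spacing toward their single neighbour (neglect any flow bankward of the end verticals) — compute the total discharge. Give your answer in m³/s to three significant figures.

2.48 m³/s

w_1 = (9.3 − 2.0)/2 = 3.65 m; q_1 = 0.17 × 0.31 × 3.65 = 0.1924 m³/s
w_2 = (13.3 − 2.0)/2 = 5.65 m; q_2 = 0.30 × 0.79 × 5.65 = 1.339 m³/s
w_3 = (14.9 − 9.3)/2 = 2.8 m; q_3 = 0.26 × 0.77 × 2.8 = 0.5606 m³/s
w_4 = (16.6 − 13.3)/2 = 1.65 m; q_4 = 0.33 × 0.63 × 1.65 = 0.3430 m³/s
w_5 = (16.6 − 14.9)/2 = 0.85 m; q_5 = 0.21 × 0.27 × 0.85 = 0.04820 m³/s
Q = Σ qᵢ = 2.483 m³/s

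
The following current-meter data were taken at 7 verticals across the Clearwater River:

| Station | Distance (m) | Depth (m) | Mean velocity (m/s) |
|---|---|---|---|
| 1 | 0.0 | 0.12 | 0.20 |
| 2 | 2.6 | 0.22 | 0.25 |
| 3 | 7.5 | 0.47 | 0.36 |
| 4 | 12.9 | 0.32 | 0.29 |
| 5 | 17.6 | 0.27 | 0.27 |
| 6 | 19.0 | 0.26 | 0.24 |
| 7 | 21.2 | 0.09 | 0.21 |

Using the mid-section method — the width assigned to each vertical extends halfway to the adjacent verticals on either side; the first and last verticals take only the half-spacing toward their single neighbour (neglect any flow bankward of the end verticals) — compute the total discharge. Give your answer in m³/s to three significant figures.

1.93 m³/s

w_1 = (2.6 − 0.0)/2 = 1.3 m; q_1 = 0.20 × 0.12 × 1.3 = 0.03120 m³/s
w_2 = (7.5 − 0.0)/2 = 3.75 m; q_2 = 0.25 × 0.22 × 3.75 = 0.2063 m³/s
w_3 = (12.9 − 2.6)/2 = 5.15 m; q_3 = 0.36 × 0.47 × 5.15 = 0.8714 m³/s
w_4 = (17.6 − 7.5)/2 = 5.05 m; q_4 = 0.29 × 0.32 × 5.05 = 0.4686 m³/s
w_5 = (19.0 − 12.9)/2 = 3.05 m; q_5 = 0.27 × 0.27 × 3.05 = 0.2223 m³/s
w_6 = (21.2 − 17.6)/2 = 1.8 m; q_6 = 0.24 × 0.26 × 1.8 = 0.1123 m³/s
w_7 = (21.2 − 19.0)/2 = 1.1 m; q_7 = 0.21 × 0.09 × 1.1 = 0.02079 m³/s
Q = Σ qᵢ = 1.933 m³/s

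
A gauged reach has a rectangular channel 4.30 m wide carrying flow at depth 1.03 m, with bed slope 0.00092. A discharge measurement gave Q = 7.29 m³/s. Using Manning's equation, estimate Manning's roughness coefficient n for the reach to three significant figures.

0.0145

A = b·y = 4.30 × 1.03 = 4.429 m²
P = b + 2y = 4.30 + 2×1.03 = 6.360 m
R = A/P = 4.429/6.360 = 0.6964 m
n = (1/Q)·A·R^(2/3)·S^(1/2) = (1/7.29) × 4.429 × 0.7857 × 0.03033 = 0.01448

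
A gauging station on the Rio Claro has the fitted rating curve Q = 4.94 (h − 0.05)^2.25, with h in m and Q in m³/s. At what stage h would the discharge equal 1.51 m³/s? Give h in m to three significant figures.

0.641 m

h − h₀ = (Q/C)^(1/b) = (1.51/4.94)^(1/2.25) = 0.5905 m
h = 0.05 + 0.5905 = 0.6405 m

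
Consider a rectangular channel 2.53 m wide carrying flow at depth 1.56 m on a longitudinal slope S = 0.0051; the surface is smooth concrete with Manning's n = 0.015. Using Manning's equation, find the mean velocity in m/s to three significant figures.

3.75 m/s

A = b·y = 2.53 × 1.56 = 3.947 m²
P = b + 2y = 2.53 + 2×1.56 = 5.650 m
R = A/P = 3.947/5.650 = 0.6985 m
Q = (1/n)·A·R^(2/3)·S^(1/2) = (1/0.015) × 3.947 × 0.6985^(2/3) × 0.0051^(1/2) = 14.79 m³/s
V = Q/A = 14.79/3.947 = 3.748 m/s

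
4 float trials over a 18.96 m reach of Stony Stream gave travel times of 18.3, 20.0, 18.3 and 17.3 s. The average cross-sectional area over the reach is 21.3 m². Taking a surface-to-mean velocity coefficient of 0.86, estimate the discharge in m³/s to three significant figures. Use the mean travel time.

t̄ = (18.3 + 20.0 + 18.3 + 17.3) / 4 = 18.475 s
v_surface = L / t̄ = 18.96 / 18.475 = 1.026 m/s
v_mean = 0.86 × 1.026 = 0.8826 m/s
Q = A × v_mean = 21.3 × 0.8826 = 18.80 m³/s

18.8 m³/s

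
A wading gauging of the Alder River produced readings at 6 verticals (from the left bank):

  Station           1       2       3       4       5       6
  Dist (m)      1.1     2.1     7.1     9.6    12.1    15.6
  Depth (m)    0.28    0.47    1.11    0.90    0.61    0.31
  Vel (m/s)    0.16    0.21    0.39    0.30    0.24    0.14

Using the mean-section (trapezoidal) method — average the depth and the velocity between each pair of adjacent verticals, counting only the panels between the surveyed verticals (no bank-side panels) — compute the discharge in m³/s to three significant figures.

2.94 m³/s

Panel 1-2: Δb = 1 m, d̄ = (0.28+0.47)/2 = 0.375, v̄ = (0.16+0.21)/2 = 0.185 → q = 1×0.375×0.185 = 0.06938 m³/s
Panel 2-3: Δb = 5 m, d̄ = (0.47+1.11)/2 = 0.79, v̄ = (0.21+0.39)/2 = 0.3 → q = 5×0.79×0.3 = 1.185 m³/s
Panel 3-4: Δb = 2.5 m, d̄ = (1.11+0.90)/2 = 1.005, v̄ = (0.39+0.30)/2 = 0.345 → q = 2.5×1.005×0.345 = 0.8668 m³/s
Panel 4-5: Δb = 2.5 m, d̄ = (0.90+0.61)/2 = 0.755, v̄ = (0.30+0.24)/2 = 0.27 → q = 2.5×0.755×0.27 = 0.5096 m³/s
Panel 5-6: Δb = 3.5 m, d̄ = (0.61+0.31)/2 = 0.46, v̄ = (0.24+0.14)/2 = 0.19 → q = 3.5×0.46×0.19 = 0.3059 m³/s
Q = Σ q = 2.937 m³/s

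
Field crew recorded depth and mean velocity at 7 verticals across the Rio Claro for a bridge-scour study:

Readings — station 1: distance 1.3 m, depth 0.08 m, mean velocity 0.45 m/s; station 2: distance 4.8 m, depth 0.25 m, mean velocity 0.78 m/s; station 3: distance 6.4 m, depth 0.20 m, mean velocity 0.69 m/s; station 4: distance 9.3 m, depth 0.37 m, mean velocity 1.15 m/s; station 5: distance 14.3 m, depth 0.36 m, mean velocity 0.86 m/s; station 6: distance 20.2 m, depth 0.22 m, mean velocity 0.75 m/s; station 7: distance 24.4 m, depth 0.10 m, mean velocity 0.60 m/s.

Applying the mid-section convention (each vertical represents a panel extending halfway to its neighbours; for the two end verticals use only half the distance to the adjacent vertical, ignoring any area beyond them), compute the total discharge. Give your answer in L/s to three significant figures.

5200 L/s

w_1 = (4.8 − 1.3)/2 = 1.75 m; q_1 = 0.45 × 0.08 × 1.75 = 0.06300 m³/s
w_2 = (6.4 − 1.3)/2 = 2.55 m; q_2 = 0.78 × 0.25 × 2.55 = 0.4973 m³/s
w_3 = (9.3 − 4.8)/2 = 2.25 m; q_3 = 0.69 × 0.20 × 2.25 = 0.3105 m³/s
w_4 = (14.3 − 6.4)/2 = 3.95 m; q_4 = 1.15 × 0.37 × 3.95 = 1.681 m³/s
w_5 = (20.2 − 9.3)/2 = 5.45 m; q_5 = 0.86 × 0.36 × 5.45 = 1.687 m³/s
w_6 = (24.4 − 14.3)/2 = 5.05 m; q_6 = 0.75 × 0.22 × 5.05 = 0.8333 m³/s
w_7 = (24.4 − 20.2)/2 = 2.1 m; q_7 = 0.60 × 0.10 × 2.1 = 0.1260 m³/s
Q = Σ qᵢ = 5.198 m³/s
= 5.198 × 1000 = 5198 L/s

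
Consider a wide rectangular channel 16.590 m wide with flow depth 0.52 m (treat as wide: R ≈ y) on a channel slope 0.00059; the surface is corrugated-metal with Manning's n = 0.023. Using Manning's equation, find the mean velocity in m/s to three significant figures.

A = b·y = 16.590 × 0.52 = 8.627 m²
Wide channel: R ≈ y = 0.52 m
Q = (1/n)·A·R^(2/3)·S^(1/2) = (1/0.023) × 8.627 × 0.5200^(2/3) × 0.00059^(1/2) = 5.891 m³/s
V = Q/A = 5.891/8.627 = 0.6829 m/s

0.683 m/s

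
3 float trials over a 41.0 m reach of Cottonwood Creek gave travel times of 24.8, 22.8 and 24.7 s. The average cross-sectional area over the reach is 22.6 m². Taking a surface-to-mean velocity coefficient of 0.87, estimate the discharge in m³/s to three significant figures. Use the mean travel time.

33.4 m³/s

t̄ = (24.8 + 22.8 + 24.7) / 3 = 24.1 s
v_surface = L / t̄ = 41.0 / 24.1 = 1.701 m/s
v_mean = 0.87 × 1.701 = 1.480 m/s
Q = A × v_mean = 22.6 × 1.480 = 33.45 m³/s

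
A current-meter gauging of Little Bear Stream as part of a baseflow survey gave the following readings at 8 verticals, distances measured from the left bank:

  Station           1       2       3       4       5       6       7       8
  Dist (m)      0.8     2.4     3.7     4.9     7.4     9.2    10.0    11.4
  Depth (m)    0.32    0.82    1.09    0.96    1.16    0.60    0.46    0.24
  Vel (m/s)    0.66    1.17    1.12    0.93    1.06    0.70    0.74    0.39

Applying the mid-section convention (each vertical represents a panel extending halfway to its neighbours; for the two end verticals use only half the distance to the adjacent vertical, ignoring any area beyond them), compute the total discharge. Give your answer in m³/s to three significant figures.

w_1 = (2.4 − 0.8)/2 = 0.8 m; q_1 = 0.66 × 0.32 × 0.8 = 0.1690 m³/s
w_2 = (3.7 − 0.8)/2 = 1.45 m; q_2 = 1.17 × 0.82 × 1.45 = 1.391 m³/s
w_3 = (4.9 − 2.4)/2 = 1.25 m; q_3 = 1.12 × 1.09 × 1.25 = 1.526 m³/s
w_4 = (7.4 − 3.7)/2 = 1.85 m; q_4 = 0.93 × 0.96 × 1.85 = 1.652 m³/s
w_5 = (9.2 − 4.9)/2 = 2.15 m; q_5 = 1.06 × 1.16 × 2.15 = 2.644 m³/s
w_6 = (10.0 − 7.4)/2 = 1.3 m; q_6 = 0.70 × 0.60 × 1.3 = 0.5460 m³/s
w_7 = (11.4 − 9.2)/2 = 1.1 m; q_7 = 0.74 × 0.46 × 1.1 = 0.3744 m³/s
w_8 = (11.4 − 10.0)/2 = 0.7 m; q_8 = 0.39 × 0.24 × 0.7 = 0.06552 m³/s
Q = Σ qᵢ = 8.367 m³/s

8.37 m³/s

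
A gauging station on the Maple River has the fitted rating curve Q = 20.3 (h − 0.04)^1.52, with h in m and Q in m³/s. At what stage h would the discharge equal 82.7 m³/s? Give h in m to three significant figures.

h − h₀ = (Q/C)^(1/b) = (82.7/20.3)^(1/1.52) = 2.520 m
h = 0.04 + 2.520 = 2.560 m

2.56 m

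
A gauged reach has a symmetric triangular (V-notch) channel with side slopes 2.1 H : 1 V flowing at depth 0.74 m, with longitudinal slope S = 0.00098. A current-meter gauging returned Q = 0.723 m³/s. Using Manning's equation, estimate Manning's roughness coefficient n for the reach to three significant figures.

A = z·y² = 2.1×0.74² = 1.150 m²
P = 2y√(1+z²) = 2×0.74×√(1+2.1²) = 3.442 m
R = A/P = 1.150/3.442 = 0.3341 m
n = (1/Q)·A·R^(2/3)·S^(1/2) = (1/0.723) × 1.150 × 0.4814 × 0.03130 = 0.02397

0.0240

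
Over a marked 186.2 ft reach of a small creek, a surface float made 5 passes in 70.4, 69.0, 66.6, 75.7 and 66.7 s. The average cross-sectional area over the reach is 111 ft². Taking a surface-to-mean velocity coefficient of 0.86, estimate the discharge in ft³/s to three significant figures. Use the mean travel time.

t̄ = (70.4 + 69.0 + 66.6 + 75.7 + 66.7) / 5 = 69.68 s
v_surface = L / t̄ = 186.2 / 69.68 = 2.672 ft/s
v_mean = 0.86 × 2.672 = 2.298 ft/s
Q = A × v_mean = 111 × 2.298 = 255.1 ft³/s

255 ft³/s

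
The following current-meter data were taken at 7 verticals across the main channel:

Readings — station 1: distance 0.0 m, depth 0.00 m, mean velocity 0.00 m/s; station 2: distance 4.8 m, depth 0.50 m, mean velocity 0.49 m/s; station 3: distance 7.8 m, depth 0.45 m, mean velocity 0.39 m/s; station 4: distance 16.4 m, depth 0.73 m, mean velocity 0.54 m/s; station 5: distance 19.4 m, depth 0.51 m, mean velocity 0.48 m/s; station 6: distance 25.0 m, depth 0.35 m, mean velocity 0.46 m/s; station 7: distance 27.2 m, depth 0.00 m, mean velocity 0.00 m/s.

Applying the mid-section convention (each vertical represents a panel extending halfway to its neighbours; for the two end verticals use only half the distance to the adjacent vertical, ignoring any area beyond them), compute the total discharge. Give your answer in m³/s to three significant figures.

w_2 = (7.8 − 0.0)/2 = 3.9 m; q_2 = 0.49 × 0.50 × 3.9 = 0.9555 m³/s
w_3 = (16.4 − 4.8)/2 = 5.8 m; q_3 = 0.39 × 0.45 × 5.8 = 1.018 m³/s
w_4 = (19.4 − 7.8)/2 = 5.8 m; q_4 = 0.54 × 0.73 × 5.8 = 2.286 m³/s
w_5 = (25.0 − 16.4)/2 = 4.3 m; q_5 = 0.48 × 0.51 × 4.3 = 1.053 m³/s
w_6 = (27.2 − 19.4)/2 = 3.9 m; q_6 = 0.46 × 0.35 × 3.9 = 0.6279 m³/s
Stations 1, 7 contribute zero (depth or velocity is 0).
Q = Σ qᵢ = 5.940 m³/s

5.94 m³/s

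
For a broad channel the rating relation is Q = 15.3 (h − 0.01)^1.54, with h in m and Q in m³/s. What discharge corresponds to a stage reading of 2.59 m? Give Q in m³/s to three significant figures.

Q = 15.3 × (2.59 − 0.01)^1.54 = 15.3 × 2.58^1.54 = 65.85 m³/s

65.9 m³/s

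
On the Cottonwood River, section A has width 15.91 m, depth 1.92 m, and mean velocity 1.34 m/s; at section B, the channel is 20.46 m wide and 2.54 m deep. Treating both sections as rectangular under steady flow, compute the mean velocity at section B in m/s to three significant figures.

0.788 m/s

Q = A₁V₁ = (15.91×1.92) × 1.34 = 40.93 m³/s
A₂ = 20.46 × 2.54 = 51.97 m²
V₂ = Q/A₂ = 40.93/51.97 = 0.7877 m/s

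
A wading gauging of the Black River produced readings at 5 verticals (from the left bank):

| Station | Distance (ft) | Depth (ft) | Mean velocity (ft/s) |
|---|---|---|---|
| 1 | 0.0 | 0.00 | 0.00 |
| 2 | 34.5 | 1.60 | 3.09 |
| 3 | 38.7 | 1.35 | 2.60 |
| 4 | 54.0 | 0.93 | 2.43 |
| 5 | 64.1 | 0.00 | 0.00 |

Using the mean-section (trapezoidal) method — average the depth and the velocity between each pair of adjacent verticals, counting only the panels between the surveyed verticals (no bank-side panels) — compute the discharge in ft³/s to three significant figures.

Panel 1-2: Δb = 34.5 ft, d̄ = (0.00+1.60)/2 = 0.8, v̄ = (0.00+3.09)/2 = 1.545 → q = 34.5×0.8×1.545 = 42.64 ft³/s
Panel 2-3: Δb = 4.2 ft, d̄ = (1.60+1.35)/2 = 1.475, v̄ = (3.09+2.60)/2 = 2.845 → q = 4.2×1.475×2.845 = 17.62 ft³/s
Panel 3-4: Δb = 15.3 ft, d̄ = (1.35+0.93)/2 = 1.14, v̄ = (2.60+2.43)/2 = 2.515 → q = 15.3×1.14×2.515 = 43.87 ft³/s
Panel 4-5: Δb = 10.1 ft, d̄ = (0.93+0.00)/2 = 0.465, v̄ = (2.43+0.00)/2 = 1.215 → q = 10.1×0.465×1.215 = 5.706 ft³/s
Q = Σ q = 109.8 ft³/s

110 ft³/s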